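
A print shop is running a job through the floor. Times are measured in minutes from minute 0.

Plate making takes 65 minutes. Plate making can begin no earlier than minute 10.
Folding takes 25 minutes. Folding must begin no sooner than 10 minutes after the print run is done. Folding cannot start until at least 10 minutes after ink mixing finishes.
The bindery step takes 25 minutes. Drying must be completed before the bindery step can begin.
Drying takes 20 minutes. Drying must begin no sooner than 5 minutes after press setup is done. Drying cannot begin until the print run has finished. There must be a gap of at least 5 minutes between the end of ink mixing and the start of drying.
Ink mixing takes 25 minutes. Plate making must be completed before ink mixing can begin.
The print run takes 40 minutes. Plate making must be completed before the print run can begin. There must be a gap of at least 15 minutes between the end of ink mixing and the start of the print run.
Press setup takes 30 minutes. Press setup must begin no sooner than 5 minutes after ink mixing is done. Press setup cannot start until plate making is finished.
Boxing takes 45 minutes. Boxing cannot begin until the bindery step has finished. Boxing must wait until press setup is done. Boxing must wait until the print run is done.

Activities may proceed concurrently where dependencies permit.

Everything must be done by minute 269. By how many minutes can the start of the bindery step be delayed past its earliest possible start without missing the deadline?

24

Plate making waits on its own release at minute 10, so it starts at minute 10 and finishes at 10 + 65 = minute 75.
After plate making (finishes minute 75), ink mixing can start at minute 75 and finishes at minute 100.
The print run needs all of plate making (finishes minute 75); ink mixing (finishes minute 100, plus 15-minute gap → minute 115). That puts its earliest start at minute 115; it finishes at 115 + 40 = minute 155.
Press setup cannot start until ink mixing (finishes minute 100, plus 5-minute gap → minute 105); plate making (finishes minute 75). The controlling bound is minute 105, so press setup finishes at 105 + 30 = minute 135.
Drying has to wait for press setup (finishes minute 135, plus 5-minute gap → minute 140); the print run (finishes minute 155); ink mixing (finishes minute 100, plus 5-minute gap → minute 105). The latest of these is minute 155, so drying runs minute 155 to 155 + 20 = minute 175.
The bindery step waits on drying (finishes minute 175), so it starts at minute 175 and finishes at 175 + 25 = minute 200.

Working backward from the deadline:
Boxing has no dependents, so it just needs to finish by minute 269. Starting by 269 − 45 = minute 224 achieves that.
The bindery step has to be done before boxing (must start by minute 224). That means finishing by minute 224, i.e. starting by 224 − 25 = minute 199.
So the bindery step can start as early as minute 175 and as late as minute 199, giving 199 − 175 = 24 minutes of slack.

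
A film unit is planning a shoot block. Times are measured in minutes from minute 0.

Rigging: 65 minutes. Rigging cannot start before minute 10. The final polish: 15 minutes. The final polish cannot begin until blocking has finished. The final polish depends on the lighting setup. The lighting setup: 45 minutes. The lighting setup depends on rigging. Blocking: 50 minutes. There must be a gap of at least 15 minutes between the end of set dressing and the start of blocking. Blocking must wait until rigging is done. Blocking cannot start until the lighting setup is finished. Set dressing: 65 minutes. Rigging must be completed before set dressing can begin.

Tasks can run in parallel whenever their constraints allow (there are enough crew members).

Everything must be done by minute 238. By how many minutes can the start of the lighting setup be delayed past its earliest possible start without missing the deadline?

53

After its own release at minute 10, rigging can start at minute 10 and finishes at minute 75.
The lighting setup waits on rigging (finishes minute 75), so it starts at minute 75 and finishes at 75 + 45 = minute 120.

Working backward from the deadline:
To finish by minute 238, the final polish (duration 15) must start no later than minute 223.
Blocking has to be done before the final polish (must start by minute 223). That means finishing by minute 223, i.e. starting by 223 − 50 = minute 173.
The lighting setup has several dependents: blocking (must start by minute 173); the final polish (must start by minute 223). The earliest of those limits is minute 173, so the lighting setup must start by 173 − 45 = minute 128.
So the lighting setup can start as early as minute 75 and as late as minute 128, giving 128 − 75 = 53 minutes of slack.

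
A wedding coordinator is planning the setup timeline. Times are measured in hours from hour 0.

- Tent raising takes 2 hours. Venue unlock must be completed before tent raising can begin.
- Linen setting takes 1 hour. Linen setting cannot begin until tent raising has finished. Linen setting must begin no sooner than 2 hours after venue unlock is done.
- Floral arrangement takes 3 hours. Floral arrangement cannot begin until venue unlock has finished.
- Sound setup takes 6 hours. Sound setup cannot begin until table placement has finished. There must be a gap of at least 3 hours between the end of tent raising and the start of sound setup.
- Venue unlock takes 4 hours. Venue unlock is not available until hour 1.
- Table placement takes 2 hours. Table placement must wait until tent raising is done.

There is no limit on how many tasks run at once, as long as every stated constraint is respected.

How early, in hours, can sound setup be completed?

16

After its own release at hour 1, venue unlock can start at hour 1 and finishes at hour 5.
After venue unlock (finishes hour 5), tent raising can start at hour 5 and finishes at hour 7.
Table placement cannot begin until tent raising (finishes hour 7). It runs from hour 7 to 7 + 2 = hour 9.
Sound setup needs all of table placement (finishes hour 9); tent raising (finishes hour 7, plus 3-hour gap → hour 10). That puts its earliest start at hour 10; it finishes at 10 + 6 = hour 16.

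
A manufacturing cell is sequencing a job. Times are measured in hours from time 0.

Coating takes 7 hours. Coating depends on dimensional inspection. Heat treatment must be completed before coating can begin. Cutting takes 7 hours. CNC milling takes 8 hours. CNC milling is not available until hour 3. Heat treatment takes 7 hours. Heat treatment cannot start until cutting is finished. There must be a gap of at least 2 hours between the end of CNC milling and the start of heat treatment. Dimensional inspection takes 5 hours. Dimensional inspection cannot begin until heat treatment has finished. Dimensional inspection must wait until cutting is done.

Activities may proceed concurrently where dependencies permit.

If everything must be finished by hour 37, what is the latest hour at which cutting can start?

Coating has no dependents, so it just needs to finish by hour 37. Starting by 37 − 7 = hour 30 achieves that.
Dimensional inspection must finish before coating (must start by hour 30). With a 5-hour duration, dimensional inspection must start by 30 − 5 = hour 25.
Heat treatment must finish in time for dimensional inspection (must start by hour 25); coating (must start by hour 30). The tightest is hour 25, so heat treatment must start by 25 − 7 = hour 18.
Cutting has several dependents: heat treatment (must start by hour 18); dimensional inspection (must start by hour 25). The earliest of those limits is hour 18, so cutting must start by 18 − 7 = hour 11.

11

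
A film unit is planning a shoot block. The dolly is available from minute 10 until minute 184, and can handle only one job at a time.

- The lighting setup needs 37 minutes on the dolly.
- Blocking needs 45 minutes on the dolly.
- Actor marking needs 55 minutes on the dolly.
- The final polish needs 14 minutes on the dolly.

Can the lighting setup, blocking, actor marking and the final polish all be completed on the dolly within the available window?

The dolly window is 184 − 10 = 174 minutes.
Running back to back, the jobs need 37 + 45 + 55 + 14 = 151 minutes on the dolly.
Since 151 ≤ 174, they fit within the window.

Yes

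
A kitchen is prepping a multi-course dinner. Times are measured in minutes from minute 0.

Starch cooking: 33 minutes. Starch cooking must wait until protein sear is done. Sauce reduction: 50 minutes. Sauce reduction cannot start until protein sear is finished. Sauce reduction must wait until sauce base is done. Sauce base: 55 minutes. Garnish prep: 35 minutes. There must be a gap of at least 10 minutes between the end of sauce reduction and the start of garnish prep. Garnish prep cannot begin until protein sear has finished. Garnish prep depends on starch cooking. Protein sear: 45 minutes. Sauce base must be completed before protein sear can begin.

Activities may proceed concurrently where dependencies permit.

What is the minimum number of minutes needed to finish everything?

Nothing blocks sauce base, so it runs from minute 0 to minute 55.
Protein sear waits on sauce base (finishes minute 55), so it starts at minute 55 and finishes at 55 + 45 = minute 100.
Starch cooking cannot begin until protein sear (finishes minute 100). It runs from minute 100 to 100 + 33 = minute 133.
Sauce reduction has to wait for protein sear (finishes minute 100); sauce base (finishes minute 55). The latest of these is minute 100, so sauce reduction runs minute 100 to 100 + 50 = minute 150.
Garnish prep cannot start until sauce reduction (finishes minute 150, plus 10-minute gap → minute 160); protein sear (finishes minute 100); starch cooking (finishes minute 133). The controlling bound is minute 160, so garnish prep finishes at 160 + 35 = minute 195.
All tasks are finished once the last one completes. Finish times: Sauce base at 55, Protein sear at 100, Sauce reduction at 150, Starch cooking at 133, Garnish prep at 195. The latest is minute 195.

195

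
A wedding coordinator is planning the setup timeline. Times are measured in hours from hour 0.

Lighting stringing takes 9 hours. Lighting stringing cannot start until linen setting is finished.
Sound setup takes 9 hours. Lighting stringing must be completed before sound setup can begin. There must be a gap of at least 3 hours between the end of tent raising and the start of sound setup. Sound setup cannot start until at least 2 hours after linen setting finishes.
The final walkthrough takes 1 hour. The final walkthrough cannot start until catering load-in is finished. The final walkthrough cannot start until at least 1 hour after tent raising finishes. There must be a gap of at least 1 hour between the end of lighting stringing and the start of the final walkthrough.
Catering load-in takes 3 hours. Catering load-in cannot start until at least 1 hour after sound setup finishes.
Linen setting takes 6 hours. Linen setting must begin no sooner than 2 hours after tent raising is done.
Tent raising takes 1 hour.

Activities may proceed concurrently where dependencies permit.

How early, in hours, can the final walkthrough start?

Tent raising can start immediately at hour 0; it finishes at hour 1.
Linen setting cannot begin until tent raising (finishes hour 1, plus 2-hour gap → hour 3). It runs from hour 3 to 3 + 6 = hour 9.
Lighting stringing cannot begin until linen setting (finishes hour 9). It runs from hour 9 to 9 + 9 = hour 18.
Sound setup has to wait for lighting stringing (finishes hour 18); tent raising (finishes hour 1, plus 3-hour gap → hour 4); linen setting (finishes hour 9, plus 2-hour gap → hour 11). The latest of these is hour 18, so sound setup runs hour 18 to 18 + 9 = hour 27.
After sound setup (finishes hour 27, plus 1-hour gap → hour 28), catering load-in can start at hour 28 and finishes at hour 31.
The final walkthrough waits on catering load-in (finishes hour 31); tent raising (finishes hour 1, plus 1-hour gap → hour 2); lighting stringing (finishes hour 18, plus 1-hour gap → hour 19). The latest of these is hour 31, which is the earliest the final walkthrough can start.

31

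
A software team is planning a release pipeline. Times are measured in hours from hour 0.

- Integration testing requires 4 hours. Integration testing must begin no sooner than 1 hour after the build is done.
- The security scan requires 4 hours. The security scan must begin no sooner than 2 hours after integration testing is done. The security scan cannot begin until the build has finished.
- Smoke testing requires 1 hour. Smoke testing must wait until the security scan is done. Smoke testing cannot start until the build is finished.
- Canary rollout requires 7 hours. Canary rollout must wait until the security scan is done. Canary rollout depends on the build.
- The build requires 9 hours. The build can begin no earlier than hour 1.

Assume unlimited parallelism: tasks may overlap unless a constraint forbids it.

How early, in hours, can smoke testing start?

21

The build cannot begin until its own release at hour 1. It runs from hour 1 to 1 + 9 = hour 10.
Integration testing cannot begin until the build (finishes hour 10, plus 1-hour gap → hour 11). It runs from hour 11 to 11 + 4 = hour 15.
The security scan cannot start until integration testing (finishes hour 15, plus 2-hour gap → hour 17); the build (finishes hour 10). The controlling bound is hour 17, so the security scan finishes at 17 + 4 = hour 21.
Smoke testing waits on the security scan (finishes hour 21); the build (finishes hour 10). The latest of these is hour 21, which is the earliest smoke testing can start.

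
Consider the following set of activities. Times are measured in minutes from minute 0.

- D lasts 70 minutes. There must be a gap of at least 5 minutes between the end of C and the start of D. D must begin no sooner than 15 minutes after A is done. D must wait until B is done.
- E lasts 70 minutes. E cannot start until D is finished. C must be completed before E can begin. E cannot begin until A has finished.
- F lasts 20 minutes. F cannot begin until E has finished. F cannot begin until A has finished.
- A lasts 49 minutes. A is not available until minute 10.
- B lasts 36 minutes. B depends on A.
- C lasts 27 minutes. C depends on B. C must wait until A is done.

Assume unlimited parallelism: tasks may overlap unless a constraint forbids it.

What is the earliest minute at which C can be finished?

A waits on its own release at minute 10, so it starts at minute 10 and finishes at 10 + 49 = minute 59.
B cannot begin until A (finishes minute 59). It runs from minute 59 to 59 + 36 = minute 95.
C needs all of B (finishes minute 95); A (finishes minute 59). That puts its earliest start at minute 95; it finishes at 95 + 27 = minute 122.

122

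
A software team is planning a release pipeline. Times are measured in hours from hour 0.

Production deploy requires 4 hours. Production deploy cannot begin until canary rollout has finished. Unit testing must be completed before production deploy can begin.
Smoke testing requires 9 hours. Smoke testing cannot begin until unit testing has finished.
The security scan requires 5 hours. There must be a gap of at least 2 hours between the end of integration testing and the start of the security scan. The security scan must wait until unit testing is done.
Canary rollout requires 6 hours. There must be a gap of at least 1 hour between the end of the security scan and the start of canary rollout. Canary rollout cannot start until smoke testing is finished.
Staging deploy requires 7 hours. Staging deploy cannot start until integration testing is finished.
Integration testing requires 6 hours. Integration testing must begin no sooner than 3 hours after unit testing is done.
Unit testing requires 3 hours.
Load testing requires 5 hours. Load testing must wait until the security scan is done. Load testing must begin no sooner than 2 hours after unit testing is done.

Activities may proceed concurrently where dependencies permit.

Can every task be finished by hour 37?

Nothing blocks unit testing, so it runs from hour 0 to hour 3.
After unit testing (finishes hour 3), smoke testing can start at hour 3 and finishes at hour 12.
Integration testing cannot begin until unit testing (finishes hour 3, plus 3-hour gap → hour 6). It runs from hour 6 to 6 + 6 = hour 12.
After integration testing (finishes hour 12), staging deploy can start at hour 12 and finishes at hour 19.
For the security scan: integration testing (finishes hour 12, plus 2-hour gap → hour 14); unit testing (finishes hour 3). Taking the maximum gives a start of hour 14, and it finishes at 14 + 5 = hour 19.
Load testing has to wait for the security scan (finishes hour 19); unit testing (finishes hour 3, plus 2-hour gap → hour 5). The latest of these is hour 19, so load testing runs hour 19 to 19 + 5 = hour 24.
Canary rollout needs all of the security scan (finishes hour 19, plus 1-hour gap → hour 20); smoke testing (finishes hour 12). That puts its earliest start at hour 20; it finishes at 20 + 6 = hour 26.
Production deploy cannot start until canary rollout (finishes hour 26); unit testing (finishes hour 3). The controlling bound is hour 26, so production deploy finishes at 26 + 4 = hour 30.
Every task is finished by hour 30, which is no later than the deadline of 37, so the schedule is feasible.

Yes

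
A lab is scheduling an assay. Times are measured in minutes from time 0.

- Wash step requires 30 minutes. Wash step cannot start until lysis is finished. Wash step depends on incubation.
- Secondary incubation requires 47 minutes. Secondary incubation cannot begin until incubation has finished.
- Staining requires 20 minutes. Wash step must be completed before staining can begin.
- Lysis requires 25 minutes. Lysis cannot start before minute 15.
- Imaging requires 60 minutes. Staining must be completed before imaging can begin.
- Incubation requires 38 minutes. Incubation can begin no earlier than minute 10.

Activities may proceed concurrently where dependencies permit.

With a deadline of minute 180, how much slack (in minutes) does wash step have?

Incubation cannot begin until its own release at minute 10. It runs from minute 10 to 10 + 38 = minute 48.
Lysis waits on its own release at minute 15, so it starts at minute 15 and finishes at 15 + 25 = minute 40.
Wash step needs all of lysis (finishes minute 40); incubation (finishes minute 48). That puts its earliest start at minute 48; it finishes at 48 + 30 = minute 78.

Working backward from the deadline:
Imaging has no dependents, so it just needs to finish by minute 180. Starting by 180 − 60 = minute 120 achieves that.
Since imaging (must start by minute 120) depends on it, staining must finish by minute 120. Backing off its 20-minute duration gives a latest start of minute 100.
Since staining (must start by minute 100) depends on it, wash step must finish by minute 100. Backing off its 30-minute duration gives a latest start of minute 70.
So wash step can start as early as minute 48 and as late as minute 70, giving 70 − 48 = 22 minutes of slack.

22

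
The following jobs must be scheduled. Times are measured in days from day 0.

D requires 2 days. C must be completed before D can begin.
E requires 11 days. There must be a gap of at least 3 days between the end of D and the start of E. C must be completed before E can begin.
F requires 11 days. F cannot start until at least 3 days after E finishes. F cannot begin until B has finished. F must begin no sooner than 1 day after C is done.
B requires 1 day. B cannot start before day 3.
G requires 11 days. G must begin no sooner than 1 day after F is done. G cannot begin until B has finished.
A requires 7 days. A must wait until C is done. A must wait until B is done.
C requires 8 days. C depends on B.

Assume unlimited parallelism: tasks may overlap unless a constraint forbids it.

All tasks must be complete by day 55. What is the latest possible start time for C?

A has no dependents, so it just needs to finish by day 55. Starting by 55 − 7 = day 48 achieves that.
G must finish by day 55; it takes 11 days, so it must start by 55 − 11 = day 44.
F feeds into G (must start by day 44, minus 1-day gap → day 43); so F must finish by day 43 and therefore start by day 32.
E feeds into F (must start by day 32, minus 3-day gap → day 29); so E must finish by day 29 and therefore start by day 18.
D feeds into E (must start by day 18, minus 3-day gap → day 15); so D must finish by day 15 and therefore start by day 13.
C feeds A (must start by day 48); D (must start by day 13); E (must start by day 18); F (must start by day 32, minus 1-day gap → day 31). Taking the minimum, C must finish by day 13 and start by 13 − 8 = day 5.

5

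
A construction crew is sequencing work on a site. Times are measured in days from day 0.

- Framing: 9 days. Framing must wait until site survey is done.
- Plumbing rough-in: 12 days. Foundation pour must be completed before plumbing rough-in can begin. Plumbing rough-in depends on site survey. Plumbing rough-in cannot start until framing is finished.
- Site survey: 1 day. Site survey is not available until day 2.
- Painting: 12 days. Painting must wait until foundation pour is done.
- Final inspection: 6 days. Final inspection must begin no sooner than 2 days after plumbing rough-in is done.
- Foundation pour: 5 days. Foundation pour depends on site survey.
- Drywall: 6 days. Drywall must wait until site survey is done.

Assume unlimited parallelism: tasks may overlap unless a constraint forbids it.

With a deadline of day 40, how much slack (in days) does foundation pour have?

After its own release at day 2, site survey can start at day 2 and finishes at day 3.
Foundation pour waits on site survey (finishes day 3), so it starts at day 3 and finishes at 3 + 5 = day 8.

Working backward from the deadline:
Final inspection must finish by day 40; it takes 6 days, so it must start by 40 − 6 = day 34.
Since final inspection (must start by day 34, minus 2-day gap → day 32) depends on it, plumbing rough-in must finish by day 32. Backing off its 12-day duration gives a latest start of day 20.
Painting has no dependents, so it just needs to finish by day 40. Starting by 40 − 12 = day 28 achieves that.
Foundation pour has several dependents: plumbing rough-in (must start by day 20); painting (must start by day 28). The earliest of those limits is day 20, so foundation pour must start by 20 − 5 = day 15.
So foundation pour can start as early as day 3 and as late as day 15, giving 15 − 3 = 12 days of slack.

12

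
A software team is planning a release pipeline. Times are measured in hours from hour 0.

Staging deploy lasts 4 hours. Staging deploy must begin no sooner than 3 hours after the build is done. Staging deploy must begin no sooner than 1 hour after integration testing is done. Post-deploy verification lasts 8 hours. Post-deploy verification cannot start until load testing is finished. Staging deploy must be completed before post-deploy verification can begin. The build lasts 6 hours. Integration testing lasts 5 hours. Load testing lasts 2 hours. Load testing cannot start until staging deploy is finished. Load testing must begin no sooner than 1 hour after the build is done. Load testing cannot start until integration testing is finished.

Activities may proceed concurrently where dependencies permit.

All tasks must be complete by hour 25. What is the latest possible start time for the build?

2

Post-deploy verification must finish by hour 25; it takes 8 hours, so it must start by 25 − 8 = hour 17.
Load testing feeds into post-deploy verification (must start by hour 17); so load testing must finish by hour 17 and therefore start by hour 15.
Staging deploy must finish in time for load testing (must start by hour 15); post-deploy verification (must start by hour 17). The tightest is hour 15, so staging deploy must start by 15 − 4 = hour 11.
For the build: staging deploy (must start by hour 11, minus 3-hour gap → hour 8); load testing (must start by hour 15, minus 1-hour gap → hour 14). The most restrictive is hour 8; with a 6-hour duration, the build must start by hour 2.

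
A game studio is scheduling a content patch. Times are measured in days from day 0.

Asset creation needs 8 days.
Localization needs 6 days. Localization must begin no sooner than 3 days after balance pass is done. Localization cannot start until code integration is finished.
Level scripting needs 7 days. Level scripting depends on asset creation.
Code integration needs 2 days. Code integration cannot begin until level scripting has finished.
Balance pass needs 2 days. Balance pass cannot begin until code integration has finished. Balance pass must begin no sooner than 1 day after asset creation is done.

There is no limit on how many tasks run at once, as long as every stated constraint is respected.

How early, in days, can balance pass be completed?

19

Nothing blocks asset creation, so it runs from day 0 to day 8.
Level scripting waits on asset creation (finishes day 8), so it starts at day 8 and finishes at 8 + 7 = day 15.
After level scripting (finishes day 15), code integration can start at day 15 and finishes at day 17.
For balance pass: code integration (finishes day 17); asset creation (finishes day 8, plus 1-day gap → day 9). Taking the maximum gives a start of day 17, and it finishes at 17 + 2 = day 19.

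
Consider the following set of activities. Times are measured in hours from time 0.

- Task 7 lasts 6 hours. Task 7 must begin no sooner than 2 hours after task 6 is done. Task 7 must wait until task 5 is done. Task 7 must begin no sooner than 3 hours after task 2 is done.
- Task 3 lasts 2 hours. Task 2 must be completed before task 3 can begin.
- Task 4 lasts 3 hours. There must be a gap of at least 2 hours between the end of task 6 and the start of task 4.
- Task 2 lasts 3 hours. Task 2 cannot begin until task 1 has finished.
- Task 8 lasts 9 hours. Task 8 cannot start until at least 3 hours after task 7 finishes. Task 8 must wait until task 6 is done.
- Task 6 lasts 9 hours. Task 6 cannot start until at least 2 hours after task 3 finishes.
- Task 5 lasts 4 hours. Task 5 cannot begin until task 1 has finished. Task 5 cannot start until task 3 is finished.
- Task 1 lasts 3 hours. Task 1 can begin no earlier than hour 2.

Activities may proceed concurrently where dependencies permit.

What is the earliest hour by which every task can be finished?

Task 1 cannot begin until its own release at hour 2. It runs from hour 2 to 2 + 3 = hour 5.
Task 2 waits on task 1 (finishes hour 5), so it starts at hour 5 and finishes at 5 + 3 = hour 8.
Task 3 waits on task 2 (finishes hour 8), so it starts at hour 8 and finishes at 8 + 2 = hour 10.
After task 3 (finishes hour 10, plus 2-hour gap → hour 12), task 6 can start at hour 12 and finishes at hour 21.
Task 4 waits on task 6 (finishes hour 21, plus 2-hour gap → hour 23), so it starts at hour 23 and finishes at 23 + 3 = hour 26.
Task 5 has to wait for task 1 (finishes hour 5); task 3 (finishes hour 10). The latest of these is hour 10, so task 5 runs hour 10 to 10 + 4 = hour 14.
Task 7 has to wait for task 6 (finishes hour 21, plus 2-hour gap → hour 23); task 5 (finishes hour 14); task 2 (finishes hour 8, plus 3-hour gap → hour 11). The latest of these is hour 23, so task 7 runs hour 23 to 23 + 6 = hour 29.
Task 8 needs all of task 7 (finishes hour 29, plus 3-hour gap → hour 32); task 6 (finishes hour 21). That puts its earliest start at hour 32; it finishes at 32 + 9 = hour 41.
All tasks are finished once the last one completes. Finish times: Task 1 at 5, Task 2 at 8, Task 3 at 10, Task 4 at 26, Task 5 at 14, Task 6 at 21, Task 7 at 29, Task 8 at 41. The latest is hour 41.

41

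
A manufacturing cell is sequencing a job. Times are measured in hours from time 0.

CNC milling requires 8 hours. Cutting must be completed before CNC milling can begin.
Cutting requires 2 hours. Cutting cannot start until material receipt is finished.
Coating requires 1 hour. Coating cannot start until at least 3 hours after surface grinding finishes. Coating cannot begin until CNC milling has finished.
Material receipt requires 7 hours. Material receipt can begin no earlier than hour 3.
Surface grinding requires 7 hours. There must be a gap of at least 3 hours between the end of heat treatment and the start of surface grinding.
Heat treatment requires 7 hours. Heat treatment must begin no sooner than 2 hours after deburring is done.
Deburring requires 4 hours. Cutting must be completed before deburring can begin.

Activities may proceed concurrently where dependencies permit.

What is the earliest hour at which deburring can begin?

Material receipt cannot begin until its own release at hour 3. It runs from hour 3 to 3 + 7 = hour 10.
Cutting cannot begin until material receipt (finishes hour 10). It runs from hour 10 to 10 + 2 = hour 12.
Deburring waits on cutting (finishes hour 12), so the earliest it can start is hour 12.

12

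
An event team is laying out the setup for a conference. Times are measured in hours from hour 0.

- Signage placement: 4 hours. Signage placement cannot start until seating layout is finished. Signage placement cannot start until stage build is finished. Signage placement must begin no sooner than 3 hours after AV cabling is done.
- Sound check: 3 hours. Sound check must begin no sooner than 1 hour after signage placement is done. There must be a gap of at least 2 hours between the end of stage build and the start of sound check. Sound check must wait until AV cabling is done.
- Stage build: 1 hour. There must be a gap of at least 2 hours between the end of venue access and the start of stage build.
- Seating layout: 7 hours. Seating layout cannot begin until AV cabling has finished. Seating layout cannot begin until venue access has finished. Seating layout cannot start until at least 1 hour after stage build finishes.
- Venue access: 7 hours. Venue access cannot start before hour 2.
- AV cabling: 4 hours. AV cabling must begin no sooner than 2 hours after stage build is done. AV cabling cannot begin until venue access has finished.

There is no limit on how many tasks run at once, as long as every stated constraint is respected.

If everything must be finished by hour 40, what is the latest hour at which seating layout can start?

To finish by hour 40, sound check (duration 3) must start no later than hour 37.
Signage placement must finish before sound check (must start by hour 37, minus 1-hour gap → hour 36). With a 4-hour duration, signage placement must start by 36 − 4 = hour 32.
Since signage placement (must start by hour 32) depends on it, seating layout must finish by hour 32. Backing off its 7-hour duration gives a latest start of hour 25.

25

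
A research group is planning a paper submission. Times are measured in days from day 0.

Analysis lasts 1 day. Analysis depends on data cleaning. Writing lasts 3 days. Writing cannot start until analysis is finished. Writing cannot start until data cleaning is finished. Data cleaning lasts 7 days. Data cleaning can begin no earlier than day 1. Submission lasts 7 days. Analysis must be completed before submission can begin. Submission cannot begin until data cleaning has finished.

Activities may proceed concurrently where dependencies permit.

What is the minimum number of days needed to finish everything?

16

After its own release at day 1, data cleaning can start at day 1 and finishes at day 8.
Analysis waits on data cleaning (finishes day 8), so it starts at day 8 and finishes at 8 + 1 = day 9.
Submission has to wait for analysis (finishes day 9); data cleaning (finishes day 8). The latest of these is day 9, so submission runs day 9 to 9 + 7 = day 16.
Writing cannot start until analysis (finishes day 9); data cleaning (finishes day 8). The controlling bound is day 9, so writing finishes at 9 + 3 = day 12.
All tasks are finished once the last one completes. Finish times: Data cleaning at 8, Analysis at 9, Writing at 12, Submission at 16. The latest is day 16.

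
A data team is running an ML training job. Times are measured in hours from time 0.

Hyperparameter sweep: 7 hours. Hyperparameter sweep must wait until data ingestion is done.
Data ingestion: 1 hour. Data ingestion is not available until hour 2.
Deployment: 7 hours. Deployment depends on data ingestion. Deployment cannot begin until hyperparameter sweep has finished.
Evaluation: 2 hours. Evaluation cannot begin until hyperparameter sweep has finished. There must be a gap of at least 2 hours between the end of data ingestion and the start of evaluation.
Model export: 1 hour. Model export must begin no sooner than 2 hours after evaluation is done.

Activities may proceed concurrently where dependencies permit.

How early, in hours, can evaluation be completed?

Data ingestion waits on its own release at hour 2, so it starts at hour 2 and finishes at 2 + 1 = hour 3.
Hyperparameter sweep waits on data ingestion (finishes hour 3), so it starts at hour 3 and finishes at 3 + 7 = hour 10.
Evaluation has to wait for hyperparameter sweep (finishes hour 10); data ingestion (finishes hour 3, plus 2-hour gap → hour 5). The latest of these is hour 10, so evaluation runs hour 10 to 10 + 2 = hour 12.

12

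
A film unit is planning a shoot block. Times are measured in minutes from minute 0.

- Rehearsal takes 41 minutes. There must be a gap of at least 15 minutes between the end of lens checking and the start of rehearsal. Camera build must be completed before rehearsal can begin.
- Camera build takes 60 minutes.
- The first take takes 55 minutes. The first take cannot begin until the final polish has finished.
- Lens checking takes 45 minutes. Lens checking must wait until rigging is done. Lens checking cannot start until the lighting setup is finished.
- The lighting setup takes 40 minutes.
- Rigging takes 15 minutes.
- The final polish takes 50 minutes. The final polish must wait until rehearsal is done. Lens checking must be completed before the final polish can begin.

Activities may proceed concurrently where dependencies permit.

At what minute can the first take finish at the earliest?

246

Nothing blocks camera build, so it runs from minute 0 to minute 60.
The lighting setup has no prerequisites, so it starts at minute 0 and finishes at minute 40.
Nothing blocks rigging, so it runs from minute 0 to minute 15.
Lens checking cannot start until rigging (finishes minute 15); the lighting setup (finishes minute 40). The controlling bound is minute 40, so lens checking finishes at 40 + 45 = minute 85.
For rehearsal: lens checking (finishes minute 85, plus 15-minute gap → minute 100); camera build (finishes minute 60). Taking the maximum gives a start of minute 100, and it finishes at 100 + 41 = minute 141.
The final polish has to wait for rehearsal (finishes minute 141); lens checking (finishes minute 85). The latest of these is minute 141, so the final polish runs minute 141 to 141 + 50 = minute 191.
After the final polish (finishes minute 191), the first take can start at minute 191 and finishes at minute 246.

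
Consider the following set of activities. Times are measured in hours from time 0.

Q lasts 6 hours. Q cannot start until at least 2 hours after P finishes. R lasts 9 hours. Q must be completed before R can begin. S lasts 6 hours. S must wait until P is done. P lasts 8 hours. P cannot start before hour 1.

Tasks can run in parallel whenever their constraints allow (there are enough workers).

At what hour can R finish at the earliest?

After its own release at hour 1, P can start at hour 1 and finishes at hour 9.
Q cannot begin until P (finishes hour 9, plus 2-hour gap → hour 11). It runs from hour 11 to 11 + 6 = hour 17.
R waits on Q (finishes hour 17), so it starts at hour 17 and finishes at 17 + 9 = hour 26.

26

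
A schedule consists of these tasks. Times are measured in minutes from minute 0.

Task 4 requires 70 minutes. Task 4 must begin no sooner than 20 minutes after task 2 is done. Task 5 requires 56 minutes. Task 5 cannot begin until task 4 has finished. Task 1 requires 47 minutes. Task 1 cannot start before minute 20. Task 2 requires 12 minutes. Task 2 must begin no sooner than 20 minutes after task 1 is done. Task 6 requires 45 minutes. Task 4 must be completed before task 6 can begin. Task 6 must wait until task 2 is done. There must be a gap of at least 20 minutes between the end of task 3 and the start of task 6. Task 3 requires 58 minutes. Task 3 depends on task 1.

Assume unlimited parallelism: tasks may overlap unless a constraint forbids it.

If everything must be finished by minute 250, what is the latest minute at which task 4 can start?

Task 5 has no dependents, so it just needs to finish by minute 250. Starting by 250 − 56 = minute 194 achieves that.
Nothing follows task 6; the deadline of minute 250 is its only limit. It must start by 250 − 45 = minute 205.
For task 4: task 5 (must start by minute 194); task 6 (must start by minute 205). The most restrictive is minute 194; with a 70-minute duration, task 4 must start by minute 124.

124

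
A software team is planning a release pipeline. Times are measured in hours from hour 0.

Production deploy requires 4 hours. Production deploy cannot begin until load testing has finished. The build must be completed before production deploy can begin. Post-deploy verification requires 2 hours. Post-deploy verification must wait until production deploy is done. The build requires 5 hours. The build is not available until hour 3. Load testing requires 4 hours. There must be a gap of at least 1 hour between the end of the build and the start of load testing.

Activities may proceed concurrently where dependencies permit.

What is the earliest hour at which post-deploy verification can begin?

The build cannot begin until its own release at hour 3. It runs from hour 3 to 3 + 5 = hour 8.
Load testing cannot begin until the build (finishes hour 8, plus 1-hour gap → hour 9). It runs from hour 9 to 9 + 4 = hour 13.
For production deploy: load testing (finishes hour 13); the build (finishes hour 8). Taking the maximum gives a start of hour 13, and it finishes at 13 + 4 = hour 17.
Post-deploy verification waits on production deploy (finishes hour 17), so the earliest it can start is hour 17.

17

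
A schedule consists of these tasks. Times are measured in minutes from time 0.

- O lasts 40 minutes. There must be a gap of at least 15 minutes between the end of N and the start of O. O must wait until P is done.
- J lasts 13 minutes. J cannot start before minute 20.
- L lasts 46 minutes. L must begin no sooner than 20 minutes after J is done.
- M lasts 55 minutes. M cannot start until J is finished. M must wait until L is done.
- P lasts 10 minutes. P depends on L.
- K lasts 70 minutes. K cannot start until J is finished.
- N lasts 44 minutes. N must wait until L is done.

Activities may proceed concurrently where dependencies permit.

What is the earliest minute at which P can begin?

99

J cannot begin until its own release at minute 20. It runs from minute 20 to 20 + 13 = minute 33.
L cannot begin until J (finishes minute 33, plus 20-minute gap → minute 53). It runs from minute 53 to 53 + 46 = minute 99.
P waits on L (finishes minute 99), so the earliest it can start is minute 99.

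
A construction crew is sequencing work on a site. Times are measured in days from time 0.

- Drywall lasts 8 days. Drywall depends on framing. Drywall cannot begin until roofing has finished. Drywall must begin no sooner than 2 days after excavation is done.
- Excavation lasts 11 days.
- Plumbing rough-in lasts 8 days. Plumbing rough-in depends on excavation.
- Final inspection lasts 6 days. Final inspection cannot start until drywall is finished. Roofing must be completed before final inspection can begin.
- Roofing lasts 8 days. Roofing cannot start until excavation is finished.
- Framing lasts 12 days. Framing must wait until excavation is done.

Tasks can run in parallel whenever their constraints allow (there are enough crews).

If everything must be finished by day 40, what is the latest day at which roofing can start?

Final inspection must finish by day 40; it takes 6 days, so it must start by 40 − 6 = day 34.
Since final inspection (must start by day 34) depends on it, drywall must finish by day 34. Backing off its 8-day duration gives a latest start of day 26.
Roofing feeds drywall (must start by day 26); final inspection (must start by day 34). Taking the minimum, roofing must finish by day 26 and start by 26 − 8 = day 18.

18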